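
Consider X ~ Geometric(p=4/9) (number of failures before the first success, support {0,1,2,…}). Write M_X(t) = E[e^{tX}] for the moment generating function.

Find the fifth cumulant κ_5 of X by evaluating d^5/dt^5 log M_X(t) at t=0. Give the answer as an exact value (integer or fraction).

M_X(t) = 4/(9*(1 - 5*e^(t)/9))
K_X(t) = log M_X(t) = -log(1 - 5*e^(t)/9) - 2*log(3) + 2*log(2)
K^(5)(t) = (-5625*e^(4*t) - 111375*e^(3*t) - 200475*e^(2*t) - 32805*e^(t))/(3125*e^(5*t) - 28125*e^(4*t) + 101250*e^(3*t) - 182250*e^(2*t) + 164025*e^(t) - 59049)

κ_5 = K^(5)(0) = 43785/128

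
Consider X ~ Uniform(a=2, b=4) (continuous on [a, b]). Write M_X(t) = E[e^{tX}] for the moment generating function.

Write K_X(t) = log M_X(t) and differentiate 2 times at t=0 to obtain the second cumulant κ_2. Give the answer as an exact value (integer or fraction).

κ_2 = K′′(0) = 1/3

M_X(t) = (e^(4*t) - e^(2*t))/(2*t)
K_X(t) = log M_X(t) = -log(t) + log(e^(4*t) - e^(2*t)) - log(2)
K′(t) = (4*t*e^(2*t) - 2*t - e^(2*t) + 1)/(t*e^(2*t) - t)
K′′(t) = (-4*t^2*e^(2*t) + e^(4*t) - 2*e^(2*t) + 1)/(t^2*e^(4*t) - 2*t^2*e^(2*t) + t^2)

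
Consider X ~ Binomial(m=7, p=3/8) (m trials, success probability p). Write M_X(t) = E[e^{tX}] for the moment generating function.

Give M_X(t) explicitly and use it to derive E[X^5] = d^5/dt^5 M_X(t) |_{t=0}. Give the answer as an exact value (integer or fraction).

E[X^5] = M′′′′′(0) = 2264577/4096

M_X(t) = (3*e^(t)/8 + 5/8)^7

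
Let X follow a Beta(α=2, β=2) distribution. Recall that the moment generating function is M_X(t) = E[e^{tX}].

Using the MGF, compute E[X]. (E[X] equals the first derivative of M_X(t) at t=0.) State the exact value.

E[X] = M′(0) = 1/2

M_X(t) = ₁F₁(2; 4; t)
M′(t) = ₁F₁(3; 5; t)/2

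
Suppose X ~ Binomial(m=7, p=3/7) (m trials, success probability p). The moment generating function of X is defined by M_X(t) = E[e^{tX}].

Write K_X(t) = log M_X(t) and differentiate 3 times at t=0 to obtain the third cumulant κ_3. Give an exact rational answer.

M_X(t) = (3*e^(t)/7 + 4/7)^7
K_X(t) = log M_X(t) = 7*log(3*e^(t)/7 + 4/7)
K^(3)(t) = (-252*e^(2*t) + 336*e^(t))/(27*e^(3*t) + 108*e^(2*t) + 144*e^(t) + 64)

κ_3 = K^(3)(0) = 12/49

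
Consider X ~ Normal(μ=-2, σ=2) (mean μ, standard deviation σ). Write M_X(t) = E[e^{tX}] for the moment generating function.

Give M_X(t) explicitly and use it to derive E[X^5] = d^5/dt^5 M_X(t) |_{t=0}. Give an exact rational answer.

E[X^5] = M′′′′′(0) = -832

M_X(t) = e^(2*t^2 - 2*t)
M′(t) = 4*t*e^(-2*t)*e^(2*t^2) - 2*e^(-2*t)*e^(2*t^2)
M′′(t) = (16*t^2*e^(2*t^2) - 16*t*e^(2*t^2) + 8*e^(2*t^2))*e^(-2*t)
M′′′(t) = (64*t^3*e^(2*t^2) - 96*t^2*e^(2*t^2) + 96*t*e^(2*t^2) - 32*e^(2*t^2))*e^(-2*t)
M′′′′(t) = (256*t^4*e^(2*t^2) - 512*t^3*e^(2*t^2) + 768*t^2*e^(2*t^2) - 512*t*e^(2*t^2) + 160*e^(2*t^2))*e^(-2*t)
M′′′′′(t) = (1024*t^5*e^(2*t^2) - 2560*t^4*e^(2*t^2) + 5120*t^3*e^(2*t^2) - 5120*t^2*e^(2*t^2) + 3200*t*e^(2*t^2) - 832*e^(2*t^2))*e^(-2*t)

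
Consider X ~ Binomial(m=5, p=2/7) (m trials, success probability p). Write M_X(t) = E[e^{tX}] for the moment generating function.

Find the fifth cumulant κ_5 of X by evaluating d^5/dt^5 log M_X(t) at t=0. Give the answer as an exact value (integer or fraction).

κ_5 = K^(5)(0) = -10650/16807

M_X(t) = (2*e^(t)/7 + 5/7)^5
K_X(t) = log M_X(t) = 5*log(2*e^(t)/7 + 5/7)
K^(5)(t) = (-400*e^(4*t) + 11000*e^(3*t) - 27500*e^(2*t) + 6250*e^(t))/(32*e^(5*t) + 400*e^(4*t) + 2000*e^(3*t) + 5000*e^(2*t) + 6250*e^(t) + 3125)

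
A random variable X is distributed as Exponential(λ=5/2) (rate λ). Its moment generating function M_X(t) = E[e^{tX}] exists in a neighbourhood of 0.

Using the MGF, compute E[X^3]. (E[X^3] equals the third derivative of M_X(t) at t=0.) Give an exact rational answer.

M_X(t) = 5/(2*(5/2 - t))
M^(3)(t) = 240/(16*t^4 - 160*t^3 + 600*t^2 - 1000*t + 625)

E[X^3] = M^(3)(0) = 48/125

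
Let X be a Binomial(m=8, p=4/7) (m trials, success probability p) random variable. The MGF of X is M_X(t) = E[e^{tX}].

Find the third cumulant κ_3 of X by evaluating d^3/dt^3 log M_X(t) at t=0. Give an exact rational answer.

M_X(t) = (4*e^(t)/7 + 3/7)^8
K_X(t) = log M_X(t) = 8*log(4*e^(t)/7 + 3/7)
dK/dt = 32*e^(t)/(4*e^(t) + 3)
d^2K/dt^2 = 96*e^(t)/(16*e^(2*t) + 24*e^(t) + 9)
d^3K/dt^3 = (-384*e^(2*t) + 288*e^(t))/(64*e^(3*t) + 144*e^(2*t) + 108*e^(t) + 27)

κ_3 = d^3K/dt^3 |_{t=0} = -96/343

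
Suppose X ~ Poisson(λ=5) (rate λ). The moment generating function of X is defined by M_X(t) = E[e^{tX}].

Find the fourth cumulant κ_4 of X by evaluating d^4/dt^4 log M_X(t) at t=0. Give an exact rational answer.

κ_4 = K^(4)(0) = 5

M_X(t) = e^(5*e^(t) - 5)
K_X(t) = log M_X(t) = 5*e^(t) - 5
K^(4)(t) = 5*e^(t)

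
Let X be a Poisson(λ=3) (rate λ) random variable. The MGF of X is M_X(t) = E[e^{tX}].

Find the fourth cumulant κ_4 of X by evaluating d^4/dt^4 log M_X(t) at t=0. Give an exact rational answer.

M_X(t) = e^(3*e^(t) - 3)
K_X(t) = log M_X(t) = 3*e^(t) - 3
dK/dt = 3*e^(t)
d^2K/dt^2 = 3*e^(t)
d^3K/dt^3 = 3*e^(t)
d^4K/dt^4 = 3*e^(t)

κ_4 = d^4K/dt^4 |_{t=0} = 3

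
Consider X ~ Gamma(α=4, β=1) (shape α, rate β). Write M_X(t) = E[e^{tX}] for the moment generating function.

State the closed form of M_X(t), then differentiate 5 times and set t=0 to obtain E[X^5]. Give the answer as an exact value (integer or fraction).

E[X^5] = D^5[M](0) = 6720

M_X(t) = (1 - t)^(-4)
D^5[M](t) = -6720/(t^9 - 9*t^8 + 36*t^7 - 84*t^6 + 126*t^5 - 126*t^4 + 84*t^3 - 36*t^2 + 9*t - 1)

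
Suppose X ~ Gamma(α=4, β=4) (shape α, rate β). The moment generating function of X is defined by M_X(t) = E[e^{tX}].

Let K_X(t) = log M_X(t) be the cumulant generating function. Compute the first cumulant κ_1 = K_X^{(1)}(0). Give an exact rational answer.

κ_1 = K′(0) = 1

M_X(t) = 256/(4 - t)^4
K_X(t) = log M_X(t) = -4*log(4 - t) + 8*log(2)
K′(t) = -4/(t - 4)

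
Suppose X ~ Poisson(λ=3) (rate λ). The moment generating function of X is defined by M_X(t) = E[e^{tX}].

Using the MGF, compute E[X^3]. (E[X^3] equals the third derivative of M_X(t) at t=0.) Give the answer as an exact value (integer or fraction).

M_X(t) = e^(3*e^(t) - 3)
dM/dt = 3*e^(-3)*e^(t)*e^(3*e^(t))
d^2M/dt^2 = (9*e^(2*t)*e^(3*e^(t)) + 3*e^(t)*e^(3*e^(t)))*e^(-3)
d^3M/dt^3 = (27*e^(3*t)*e^(3*e^(t)) + 27*e^(2*t)*e^(3*e^(t)) + 3*e^(t)*e^(3*e^(t)))*e^(-3)

E[X^3] = d^3M/dt^3 |_{t=0} = 57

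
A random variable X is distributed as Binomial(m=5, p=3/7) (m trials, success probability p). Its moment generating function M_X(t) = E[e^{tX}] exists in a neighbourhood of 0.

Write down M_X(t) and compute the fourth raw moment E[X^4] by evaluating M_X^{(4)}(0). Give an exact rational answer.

M_X(t) = (3*e^(t)/7 + 4/7)^5
M^(4)(t) = 151875*e^(5*t)/16807 + 414720*e^(4*t)/16807 + 349920*e^(3*t)/16807 + 92160*e^(2*t)/16807 + 3840*e^(t)/16807

E[X^4] = M^(4)(0) = 144645/2401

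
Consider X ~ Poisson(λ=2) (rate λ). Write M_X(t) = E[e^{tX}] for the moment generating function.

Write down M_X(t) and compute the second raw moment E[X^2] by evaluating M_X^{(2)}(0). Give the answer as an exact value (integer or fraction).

M_X(t) = e^(2*e^(t) - 2)
M′(t) = 2*e^(-2)*e^(t)*e^(2*e^(t))
M′′(t) = (4*e^(2*t)*e^(2*e^(t)) + 2*e^(t)*e^(2*e^(t)))*e^(-2)

E[X^2] = M′′(0) = 6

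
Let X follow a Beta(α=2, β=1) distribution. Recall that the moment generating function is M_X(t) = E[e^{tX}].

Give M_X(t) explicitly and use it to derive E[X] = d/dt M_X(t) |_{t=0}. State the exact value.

M_X(t) = ₁F₁(2; 3; t)
M′(t) = 2*₁F₁(3; 4; t)/3

E[X] = M′(0) = 2/3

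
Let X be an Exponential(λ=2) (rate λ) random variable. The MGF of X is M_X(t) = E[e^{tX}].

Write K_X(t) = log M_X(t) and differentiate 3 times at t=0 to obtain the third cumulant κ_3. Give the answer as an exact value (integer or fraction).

κ_3 = d^3K/dt^3 |_{t=0} = 1/4

M_X(t) = 2/(2 - t)
K_X(t) = log M_X(t) = -log(2 - t) + log(2)
dK/dt = -1/(t - 2)
d^2K/dt^2 = 1/(t^2 - 4*t + 4)
d^3K/dt^3 = -2/(t^3 - 6*t^2 + 12*t - 8)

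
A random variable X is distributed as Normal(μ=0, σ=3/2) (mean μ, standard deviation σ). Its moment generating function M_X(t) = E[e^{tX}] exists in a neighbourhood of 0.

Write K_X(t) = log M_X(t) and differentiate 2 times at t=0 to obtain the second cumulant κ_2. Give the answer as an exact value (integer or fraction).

M_X(t) = e^(9*t^2/8)
K_X(t) = log M_X(t) = 9*t^2/8
K^(2)(t) = 9/4

κ_2 = K^(2)(0) = 9/4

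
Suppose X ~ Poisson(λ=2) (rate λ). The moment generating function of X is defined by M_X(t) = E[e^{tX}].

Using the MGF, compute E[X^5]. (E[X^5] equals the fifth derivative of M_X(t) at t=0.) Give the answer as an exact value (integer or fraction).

E[X^5] = d^5M/dt^5 |_{t=0} = 454

M_X(t) = e^(2*e^(t) - 2)
dM/dt = 2*e^(-2)*e^(t)*e^(2*e^(t))
d^2M/dt^2 = (4*e^(2*t)*e^(2*e^(t)) + 2*e^(t)*e^(2*e^(t)))*e^(-2)
d^3M/dt^3 = (8*e^(3*t)*e^(2*e^(t)) + 12*e^(2*t)*e^(2*e^(t)) + 2*e^(t)*e^(2*e^(t)))*e^(-2)
d^4M/dt^4 = (16*e^(4*t)*e^(2*e^(t)) + 48*e^(3*t)*e^(2*e^(t)) + 28*e^(2*t)*e^(2*e^(t)) + 2*e^(t)*e^(2*e^(t)))*e^(-2)
d^5M/dt^5 = (32*e^(5*t)*e^(2*e^(t)) + 160*e^(4*t)*e^(2*e^(t)) + 200*e^(3*t)*e^(2*e^(t)) + 60*e^(2*t)*e^(2*e^(t)) + 2*e^(t)*e^(2*e^(t)))*e^(-2)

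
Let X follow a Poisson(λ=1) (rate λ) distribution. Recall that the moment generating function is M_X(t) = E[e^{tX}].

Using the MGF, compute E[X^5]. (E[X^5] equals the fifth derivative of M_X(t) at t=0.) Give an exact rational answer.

E[X^5] = D^5[M](0) = 52

M_X(t) = e^(e^(t) - 1)
D^5[M](t) = (e^(5*t)*e^(e^(t)) + 10*e^(4*t)*e^(e^(t)) + 25*e^(3*t)*e^(e^(t)) + 15*e^(2*t)*e^(e^(t)) + e^(t)*e^(e^(t)))*e^(-1)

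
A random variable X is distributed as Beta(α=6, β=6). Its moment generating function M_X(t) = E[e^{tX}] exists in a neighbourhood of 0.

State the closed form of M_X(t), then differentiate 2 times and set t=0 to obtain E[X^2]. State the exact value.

M_X(t) = ₁F₁(6; 12; t)
M′(t) = ₁F₁(7; 13; t)/2
M′′(t) = 7*₁F₁(8; 14; t)/26

E[X^2] = M′′(0) = 7/26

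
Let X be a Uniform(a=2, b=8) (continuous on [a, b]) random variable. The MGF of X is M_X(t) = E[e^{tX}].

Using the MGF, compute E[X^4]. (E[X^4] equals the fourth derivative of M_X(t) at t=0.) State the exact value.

E[X^4] = M′′′′(0) = 5456/5

M_X(t) = (e^(8*t) - e^(2*t))/(6*t)
M′(t) = (8*t*e^(8*t) - 2*t*e^(2*t) - e^(8*t) + e^(2*t))/(6*t^2)
M′′(t) = (32*t^2*e^(8*t) - 2*t^2*e^(2*t) - 8*t*e^(8*t) + 2*t*e^(2*t) + e^(8*t) - e^(2*t))/(3*t^3)
M′′′(t) = (256*t^3*e^(8*t) - 4*t^3*e^(2*t) - 96*t^2*e^(8*t) + 6*t^2*e^(2*t) + 24*t*e^(8*t) - 6*t*e^(2*t) - 3*e^(8*t) + 3*e^(2*t))/(3*t^4)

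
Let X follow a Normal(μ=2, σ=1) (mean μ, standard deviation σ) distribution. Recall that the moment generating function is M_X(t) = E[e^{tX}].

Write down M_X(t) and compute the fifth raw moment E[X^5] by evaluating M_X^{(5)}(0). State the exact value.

M_X(t) = e^(t^2/2 + 2*t)
M′(t) = t*e^(2*t)*e^(t^2/2) + 2*e^(2*t)*e^(t^2/2)
M′′(t) = t^2*e^(2*t)*e^(t^2/2) + 4*t*e^(2*t)*e^(t^2/2) + 5*e^(2*t)*e^(t^2/2)
M′′′(t) = t^3*e^(2*t)*e^(t^2/2) + 6*t^2*e^(2*t)*e^(t^2/2) + 15*t*e^(2*t)*e^(t^2/2) + 14*e^(2*t)*e^(t^2/2)
M′′′′(t) = t^4*e^(2*t)*e^(t^2/2) + 8*t^3*e^(2*t)*e^(t^2/2) + 30*t^2*e^(2*t)*e^(t^2/2) + 56*t*e^(2*t)*e^(t^2/2) + 43*e^(2*t)*e^(t^2/2)
M′′′′′(t) = t^5*e^(2*t)*e^(t^2/2) + 10*t^4*e^(2*t)*e^(t^2/2) + 50*t^3*e^(2*t)*e^(t^2/2) + 140*t^2*e^(2*t)*e^(t^2/2) + 215*t*e^(2*t)*e^(t^2/2) + 142*e^(2*t)*e^(t^2/2)

E[X^5] = M′′′′′(0) = 142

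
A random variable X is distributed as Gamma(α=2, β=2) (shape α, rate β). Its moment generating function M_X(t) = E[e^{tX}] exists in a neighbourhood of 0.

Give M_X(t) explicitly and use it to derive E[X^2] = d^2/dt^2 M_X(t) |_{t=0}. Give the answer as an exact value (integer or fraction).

E[X^2] = M′′(0) = 3/2

M_X(t) = 4/(2 - t)^2
M′(t) = -8/(t^3 - 6*t^2 + 12*t - 8)
M′′(t) = 24/(t^4 - 8*t^3 + 24*t^2 - 32*t + 16)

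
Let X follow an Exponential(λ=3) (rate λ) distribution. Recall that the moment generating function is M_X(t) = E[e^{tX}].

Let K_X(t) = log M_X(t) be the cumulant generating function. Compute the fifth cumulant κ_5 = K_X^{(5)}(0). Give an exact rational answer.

M_X(t) = 3/(3 - t)
K_X(t) = log M_X(t) = -log(3 - t) + log(3)
D^5[K](t) = -24/(t^5 - 15*t^4 + 90*t^3 - 270*t^2 + 405*t - 243)

κ_5 = D^5[K](0) = 8/81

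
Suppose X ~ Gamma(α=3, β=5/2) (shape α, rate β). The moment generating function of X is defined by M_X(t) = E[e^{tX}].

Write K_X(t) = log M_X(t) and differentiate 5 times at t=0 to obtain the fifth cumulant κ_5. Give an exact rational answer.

M_X(t) = 125/(8*(5/2 - t)^3)
K_X(t) = log M_X(t) = -3*log(5/2 - t) - 3*log(2) + 3*log(5)
K′(t) = -6/(2*t - 5)
K′′(t) = 12/(4*t^2 - 20*t + 25)
K′′′(t) = -48/(8*t^3 - 60*t^2 + 150*t - 125)
K′′′′(t) = 288/(16*t^4 - 160*t^3 + 600*t^2 - 1000*t + 625)
K′′′′′(t) = -2304/(32*t^5 - 400*t^4 + 2000*t^3 - 5000*t^2 + 6250*t - 3125)

κ_5 = K′′′′′(0) = 2304/3125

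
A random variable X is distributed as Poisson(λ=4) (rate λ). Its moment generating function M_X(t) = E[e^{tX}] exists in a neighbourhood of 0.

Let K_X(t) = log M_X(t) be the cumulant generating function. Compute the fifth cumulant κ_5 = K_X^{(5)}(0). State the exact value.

M_X(t) = e^(4*e^(t) - 4)
K_X(t) = log M_X(t) = 4*e^(t) - 4
dK/dt = 4*e^(t)
d^2K/dt^2 = 4*e^(t)
d^3K/dt^3 = 4*e^(t)
d^4K/dt^4 = 4*e^(t)
d^5K/dt^5 = 4*e^(t)

κ_5 = d^5K/dt^5 |_{t=0} = 4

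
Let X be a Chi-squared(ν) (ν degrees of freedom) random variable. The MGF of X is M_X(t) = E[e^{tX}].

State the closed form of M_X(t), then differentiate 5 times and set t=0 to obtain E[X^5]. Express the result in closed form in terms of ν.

M_X(t) = (1 - 2*t)^(-ν/2)
M′(t) = -ν/(2*t*(1 - 2*t)^(ν/2) - (1 - 2*t)^(ν/2))
M′′(t) = (ν^2 + 2*ν)/(4*t^2*(1 - 2*t)^(ν/2) - 4*t*(1 - 2*t)^(ν/2) + (1 - 2*t)^(ν/2))
M′′′(t) = (-ν^3 - 6*ν^2 - 8*ν)/(8*t^3*(1 - 2*t)^(ν/2) - 12*t^2*(1 - 2*t)^(ν/2) + 6*t*(1 - 2*t)^(ν/2) - (1 - 2*t)^(ν/2))
M′′′′(t) = (ν^4 + 12*ν^3 + 44*ν^2 + 48*ν)/(16*t^4*(1 - 2*t)^(ν/2) - 32*t^3*(1 - 2*t)^(ν/2) + 24*t^2*(1 - 2*t)^(ν/2) - 8*t*(1 - 2*t)^(ν/2) + (1 - 2*t)^(ν/2))

E[X^5] = M′′′′′(0) = ν*(ν^4 + 20*ν^3 + 140*ν^2 + 400*ν + 384)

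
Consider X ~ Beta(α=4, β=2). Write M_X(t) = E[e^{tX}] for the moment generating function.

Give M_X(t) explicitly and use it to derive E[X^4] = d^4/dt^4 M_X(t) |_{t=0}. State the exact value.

M_X(t) = ₁F₁(4; 6; t)
M′(t) = 2*₁F₁(5; 7; t)/3
M′′(t) = 10*₁F₁(6; 8; t)/21
M′′′(t) = 5*₁F₁(7; 9; t)/14
M′′′′(t) = 5*₁F₁(8; 10; t)/18

E[X^4] = M′′′′(0) = 5/18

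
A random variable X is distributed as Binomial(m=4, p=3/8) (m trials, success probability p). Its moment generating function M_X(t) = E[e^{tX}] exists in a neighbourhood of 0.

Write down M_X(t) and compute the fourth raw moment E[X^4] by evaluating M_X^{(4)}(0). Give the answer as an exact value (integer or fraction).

M_X(t) = (3*e^(t)/8 + 5/8)^4
dM/dt = 81*e^(4*t)/1024 + 405*e^(3*t)/1024 + 675*e^(2*t)/1024 + 375*e^(t)/1024
d^2M/dt^2 = 81*e^(4*t)/256 + 1215*e^(3*t)/1024 + 675*e^(2*t)/512 + 375*e^(t)/1024
d^3M/dt^3 = 81*e^(4*t)/64 + 3645*e^(3*t)/1024 + 675*e^(2*t)/256 + 375*e^(t)/1024
d^4M/dt^4 = 81*e^(4*t)/16 + 10935*e^(3*t)/1024 + 675*e^(2*t)/128 + 375*e^(t)/1024

E[X^4] = d^4M/dt^4 |_{t=0} = 10947/512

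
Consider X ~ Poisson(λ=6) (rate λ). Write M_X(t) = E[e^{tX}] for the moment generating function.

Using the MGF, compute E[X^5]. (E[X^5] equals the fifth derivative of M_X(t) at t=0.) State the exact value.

M_X(t) = e^(6*e^(t) - 6)
M′(t) = 6*e^(-6)*e^(t)*e^(6*e^(t))
M′′(t) = (36*e^(2*t)*e^(6*e^(t)) + 6*e^(t)*e^(6*e^(t)))*e^(-6)
M′′′(t) = (216*e^(3*t)*e^(6*e^(t)) + 108*e^(2*t)*e^(6*e^(t)) + 6*e^(t)*e^(6*e^(t)))*e^(-6)
M′′′′(t) = (1296*e^(4*t)*e^(6*e^(t)) + 1296*e^(3*t)*e^(6*e^(t)) + 252*e^(2*t)*e^(6*e^(t)) + 6*e^(t)*e^(6*e^(t)))*e^(-6)
M′′′′′(t) = (7776*e^(5*t)*e^(6*e^(t)) + 12960*e^(4*t)*e^(6*e^(t)) + 5400*e^(3*t)*e^(6*e^(t)) + 540*e^(2*t)*e^(6*e^(t)) + 6*e^(t)*e^(6*e^(t)))*e^(-6)

E[X^5] = M′′′′′(0) = 26682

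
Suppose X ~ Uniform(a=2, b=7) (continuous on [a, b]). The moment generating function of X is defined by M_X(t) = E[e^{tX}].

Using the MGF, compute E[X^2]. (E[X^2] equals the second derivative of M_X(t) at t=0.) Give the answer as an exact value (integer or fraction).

M_X(t) = (e^(7*t) - e^(2*t))/(5*t)
M^(2)(t) = (49*t^2*e^(7*t) - 4*t^2*e^(2*t) - 14*t*e^(7*t) + 4*t*e^(2*t) + 2*e^(7*t) - 2*e^(2*t))/(5*t^3)

E[X^2] = M^(2)(0) = 67/3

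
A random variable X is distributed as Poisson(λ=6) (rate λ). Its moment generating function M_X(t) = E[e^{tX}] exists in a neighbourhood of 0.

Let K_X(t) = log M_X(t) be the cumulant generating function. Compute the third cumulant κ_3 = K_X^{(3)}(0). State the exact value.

κ_3 = d^3K/dt^3 |_{t=0} = 6

M_X(t) = e^(6*e^(t) - 6)
K_X(t) = log M_X(t) = 6*e^(t) - 6
dK/dt = 6*e^(t)
d^2K/dt^2 = 6*e^(t)
d^3K/dt^3 = 6*e^(t)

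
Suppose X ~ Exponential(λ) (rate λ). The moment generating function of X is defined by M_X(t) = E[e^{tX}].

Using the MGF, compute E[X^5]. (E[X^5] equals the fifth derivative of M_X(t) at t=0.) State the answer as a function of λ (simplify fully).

E[X^5] = M^(5)(0) = 120/λ^5

M_X(t) = λ/(λ - t)
M^(5)(t) = 120*λ/(λ^6 - 6*λ^5*t + 15*λ^4*t^2 - 20*λ^3*t^3 + 15*λ^2*t^4 - 6*λ*t^5 + t^6)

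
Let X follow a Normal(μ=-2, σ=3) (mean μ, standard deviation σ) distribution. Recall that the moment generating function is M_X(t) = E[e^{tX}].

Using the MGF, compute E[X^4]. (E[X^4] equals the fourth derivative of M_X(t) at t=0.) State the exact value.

E[X^4] = M^(4)(0) = 475

M_X(t) = e^(9*t^2/2 - 2*t)
M^(4)(t) = (6561*t^4*e^(9*t^2/2) - 5832*t^3*e^(9*t^2/2) + 6318*t^2*e^(9*t^2/2) - 2232*t*e^(9*t^2/2) + 475*e^(9*t^2/2))*e^(-2*t)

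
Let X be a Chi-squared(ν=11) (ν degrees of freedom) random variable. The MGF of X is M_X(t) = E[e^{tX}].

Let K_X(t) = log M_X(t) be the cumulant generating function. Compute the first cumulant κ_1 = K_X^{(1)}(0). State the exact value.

κ_1 = D[K](0) = 11

M_X(t) = (1 - 2*t)^(-11/2)
K_X(t) = log M_X(t) = -11*log(1 - 2*t)/2
D[K](t) = -11/(2*t - 1)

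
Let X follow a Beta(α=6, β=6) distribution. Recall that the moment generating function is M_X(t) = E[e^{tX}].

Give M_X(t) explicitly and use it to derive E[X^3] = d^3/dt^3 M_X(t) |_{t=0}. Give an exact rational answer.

M_X(t) = ₁F₁(6; 12; t)
D^3[M](t) = 2*₁F₁(9; 15; t)/13

E[X^3] = D^3[M](0) = 2/13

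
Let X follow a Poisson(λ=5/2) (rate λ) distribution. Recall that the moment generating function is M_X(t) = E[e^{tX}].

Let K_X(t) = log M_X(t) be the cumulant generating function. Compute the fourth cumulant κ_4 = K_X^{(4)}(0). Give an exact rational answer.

M_X(t) = e^(5*e^(t)/2 - 5/2)
K_X(t) = log M_X(t) = 5*e^(t)/2 - 5/2
K^(4)(t) = 5*e^(t)/2

κ_4 = K^(4)(0) = 5/2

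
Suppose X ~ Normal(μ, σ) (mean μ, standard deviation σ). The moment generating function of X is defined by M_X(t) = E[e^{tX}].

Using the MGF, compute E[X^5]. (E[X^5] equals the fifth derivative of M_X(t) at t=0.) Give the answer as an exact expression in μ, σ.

E[X^5] = M^(5)(0) = μ*(μ^4 + 10*μ^2*σ^2 + 15*σ^4)

M_X(t) = e^(μ*t + σ^2*t^2/2)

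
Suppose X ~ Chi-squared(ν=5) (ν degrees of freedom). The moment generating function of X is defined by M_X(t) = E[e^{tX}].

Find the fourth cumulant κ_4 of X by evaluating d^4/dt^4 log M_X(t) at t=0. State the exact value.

κ_4 = K′′′′(0) = 240

M_X(t) = (1 - 2*t)^(-5/2)
K_X(t) = log M_X(t) = -5*log(1 - 2*t)/2
K′(t) = -5/(2*t - 1)
K′′(t) = 10/(4*t^2 - 4*t + 1)
K′′′(t) = -40/(8*t^3 - 12*t^2 + 6*t - 1)
K′′′′(t) = 240/(16*t^4 - 32*t^3 + 24*t^2 - 8*t + 1)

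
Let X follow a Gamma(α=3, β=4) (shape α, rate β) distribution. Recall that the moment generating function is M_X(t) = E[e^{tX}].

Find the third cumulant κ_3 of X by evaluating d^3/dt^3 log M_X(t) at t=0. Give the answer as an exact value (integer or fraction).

κ_3 = D^3[K](0) = 3/32

M_X(t) = 64/(4 - t)^3
K_X(t) = log M_X(t) = -3*log(4 - t) + 6*log(2)
D^3[K](t) = -6/(t^3 - 12*t^2 + 48*t - 64)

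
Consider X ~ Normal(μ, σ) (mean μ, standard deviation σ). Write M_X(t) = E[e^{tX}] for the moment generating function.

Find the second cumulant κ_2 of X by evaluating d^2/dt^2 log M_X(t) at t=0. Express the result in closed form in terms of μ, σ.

M_X(t) = e^(μ*t + σ^2*t^2/2)
K_X(t) = log M_X(t) = μ*t + σ^2*t^2/2
K′(t) = μ + σ^2*t
K′′(t) = σ^2

κ_2 = K′′(0) = σ^2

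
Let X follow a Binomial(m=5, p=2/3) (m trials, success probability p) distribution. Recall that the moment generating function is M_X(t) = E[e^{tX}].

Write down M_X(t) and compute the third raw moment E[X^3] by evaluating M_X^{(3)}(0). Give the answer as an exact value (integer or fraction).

E[X^3] = d^3M/dt^3 |_{t=0} = 430/9

M_X(t) = (2*e^(t)/3 + 1/3)^5
dM/dt = 160*e^(5*t)/243 + 320*e^(4*t)/243 + 80*e^(3*t)/81 + 80*e^(2*t)/243 + 10*e^(t)/243
d^2M/dt^2 = 800*e^(5*t)/243 + 1280*e^(4*t)/243 + 80*e^(3*t)/27 + 160*e^(2*t)/243 + 10*e^(t)/243
d^3M/dt^3 = 4000*e^(5*t)/243 + 5120*e^(4*t)/243 + 80*e^(3*t)/9 + 320*e^(2*t)/243 + 10*e^(t)/243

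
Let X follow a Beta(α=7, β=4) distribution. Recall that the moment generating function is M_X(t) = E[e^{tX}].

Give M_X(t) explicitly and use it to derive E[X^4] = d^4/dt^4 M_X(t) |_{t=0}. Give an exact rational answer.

M_X(t) = ₁F₁(7; 11; t)
M^(4)(t) = 30*₁F₁(11; 15; t)/143

E[X^4] = M^(4)(0) = 30/143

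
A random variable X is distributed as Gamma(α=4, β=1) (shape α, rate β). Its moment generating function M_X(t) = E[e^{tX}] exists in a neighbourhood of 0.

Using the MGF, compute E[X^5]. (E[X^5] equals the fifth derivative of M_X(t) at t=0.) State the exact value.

E[X^5] = M′′′′′(0) = 6720

M_X(t) = (1 - t)^(-4)
M′(t) = -4/(t^5 - 5*t^4 + 10*t^3 - 10*t^2 + 5*t - 1)
M′′(t) = 20/(t^6 - 6*t^5 + 15*t^4 - 20*t^3 + 15*t^2 - 6*t + 1)
M′′′(t) = -120/(t^7 - 7*t^6 + 21*t^5 - 35*t^4 + 35*t^3 - 21*t^2 + 7*t - 1)
M′′′′(t) = 840/(t^8 - 8*t^7 + 28*t^6 - 56*t^5 + 70*t^4 - 56*t^3 + 28*t^2 - 8*t + 1)
M′′′′′(t) = -6720/(t^9 - 9*t^8 + 36*t^7 - 84*t^6 + 126*t^5 - 126*t^4 + 84*t^3 - 36*t^2 + 9*t - 1)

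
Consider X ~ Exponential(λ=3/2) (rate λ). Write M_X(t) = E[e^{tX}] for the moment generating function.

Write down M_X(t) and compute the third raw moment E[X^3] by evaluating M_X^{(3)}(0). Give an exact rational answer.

E[X^3] = M′′′(0) = 16/9

M_X(t) = 3/(2*(3/2 - t))
M′(t) = 6/(4*t^2 - 12*t + 9)
M′′(t) = -24/(8*t^3 - 36*t^2 + 54*t - 27)
M′′′(t) = 144/(16*t^4 - 96*t^3 + 216*t^2 - 216*t + 81)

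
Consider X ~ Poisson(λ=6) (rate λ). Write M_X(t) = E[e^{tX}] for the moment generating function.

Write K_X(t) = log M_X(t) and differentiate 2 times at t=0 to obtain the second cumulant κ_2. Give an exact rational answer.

κ_2 = K′′(0) = 6

M_X(t) = e^(6*e^(t) - 6)
K_X(t) = log M_X(t) = 6*e^(t) - 6
K′(t) = 6*e^(t)
K′′(t) = 6*e^(t)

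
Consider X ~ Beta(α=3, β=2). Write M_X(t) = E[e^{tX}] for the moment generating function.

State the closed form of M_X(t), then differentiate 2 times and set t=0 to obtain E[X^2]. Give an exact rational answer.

M_X(t) = ₁F₁(3; 5; t)
M′(t) = 3*₁F₁(4; 6; t)/5
M′′(t) = 2*₁F₁(5; 7; t)/5

E[X^2] = M′′(0) = 2/5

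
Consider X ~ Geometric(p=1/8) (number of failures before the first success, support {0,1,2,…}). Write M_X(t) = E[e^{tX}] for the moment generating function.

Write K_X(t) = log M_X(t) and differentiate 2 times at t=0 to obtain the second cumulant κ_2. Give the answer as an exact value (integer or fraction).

κ_2 = D^2[K](0) = 56

M_X(t) = 1/(8*(1 - 7*e^(t)/8))
K_X(t) = log M_X(t) = -log(1 - 7*e^(t)/8) - 3*log(2)
D^2[K](t) = 56*e^(t)/(49*e^(2*t) - 112*e^(t) + 64)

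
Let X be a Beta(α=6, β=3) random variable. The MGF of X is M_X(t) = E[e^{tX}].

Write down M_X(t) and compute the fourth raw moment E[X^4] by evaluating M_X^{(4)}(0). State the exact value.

M_X(t) = ₁F₁(6; 9; t)
M′(t) = 2*₁F₁(7; 10; t)/3
M′′(t) = 7*₁F₁(8; 11; t)/15
M′′′(t) = 56*₁F₁(9; 12; t)/165
M′′′′(t) = 14*₁F₁(10; 13; t)/55

E[X^4] = M′′′′(0) = 14/55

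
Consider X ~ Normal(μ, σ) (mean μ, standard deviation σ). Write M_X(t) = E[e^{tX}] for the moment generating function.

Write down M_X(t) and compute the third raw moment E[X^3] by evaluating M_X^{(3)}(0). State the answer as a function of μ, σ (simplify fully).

E[X^3] = M′′′(0) = μ*(μ^2 + 3*σ^2)

M_X(t) = e^(μ*t + σ^2*t^2/2)
M′(t) = μ*e^(μ*t)*e^(σ^2*t^2/2) + σ^2*t*e^(μ*t)*e^(σ^2*t^2/2)
M′′(t) = μ^2*e^(μ*t)*e^(σ^2*t^2/2) + 2*μ*σ^2*t*e^(μ*t)*e^(σ^2*t^2/2) + σ^4*t^2*e^(μ*t)*e^(σ^2*t^2/2) + σ^2*e^(μ*t)*e^(σ^2*t^2/2)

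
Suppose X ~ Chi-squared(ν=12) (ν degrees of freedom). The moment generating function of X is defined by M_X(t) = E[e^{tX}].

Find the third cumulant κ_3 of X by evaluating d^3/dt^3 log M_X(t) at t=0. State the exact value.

M_X(t) = (1 - 2*t)^(-6)
K_X(t) = log M_X(t) = -6*log(1 - 2*t)
dK/dt = -12/(2*t - 1)
d^2K/dt^2 = 24/(4*t^2 - 4*t + 1)
d^3K/dt^3 = -96/(8*t^3 - 12*t^2 + 6*t - 1)

κ_3 = d^3K/dt^3 |_{t=0} = 96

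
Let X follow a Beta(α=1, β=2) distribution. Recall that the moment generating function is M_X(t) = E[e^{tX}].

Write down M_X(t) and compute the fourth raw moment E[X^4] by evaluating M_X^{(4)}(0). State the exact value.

M_X(t) = ₁F₁(1; 3; t)
dM/dt = ₁F₁(2; 4; t)/3
d^2M/dt^2 = ₁F₁(3; 5; t)/6
d^3M/dt^3 = ₁F₁(4; 6; t)/10
d^4M/dt^4 = ₁F₁(5; 7; t)/15

E[X^4] = d^4M/dt^4 |_{t=0} = 1/15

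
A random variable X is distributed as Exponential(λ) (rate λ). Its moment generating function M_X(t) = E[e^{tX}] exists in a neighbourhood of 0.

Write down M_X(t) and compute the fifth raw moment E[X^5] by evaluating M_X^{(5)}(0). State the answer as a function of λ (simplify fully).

E[X^5] = M′′′′′(0) = 120/λ^5

M_X(t) = λ/(λ - t)
M′(t) = λ/(λ^2 - 2*λ*t + t^2)
M′′(t) = -2*λ/(-λ^3 + 3*λ^2*t - 3*λ*t^2 + t^3)
M′′′(t) = 6*λ/(λ^4 - 4*λ^3*t + 6*λ^2*t^2 - 4*λ*t^3 + t^4)
M′′′′(t) = -24*λ/(-λ^5 + 5*λ^4*t - 10*λ^3*t^2 + 10*λ^2*t^3 - 5*λ*t^4 + t^5)
M′′′′′(t) = 120*λ/(λ^6 - 6*λ^5*t + 15*λ^4*t^2 - 20*λ^3*t^3 + 15*λ^2*t^4 - 6*λ*t^5 + t^6)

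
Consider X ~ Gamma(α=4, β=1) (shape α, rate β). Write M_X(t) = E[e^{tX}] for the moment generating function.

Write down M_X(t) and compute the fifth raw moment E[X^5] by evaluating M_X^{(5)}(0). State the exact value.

E[X^5] = d^5M/dt^5 |_{t=0} = 6720

M_X(t) = (1 - t)^(-4)
dM/dt = -4/(t^5 - 5*t^4 + 10*t^3 - 10*t^2 + 5*t - 1)
d^2M/dt^2 = 20/(t^6 - 6*t^5 + 15*t^4 - 20*t^3 + 15*t^2 - 6*t + 1)
d^3M/dt^3 = -120/(t^7 - 7*t^6 + 21*t^5 - 35*t^4 + 35*t^3 - 21*t^2 + 7*t - 1)
d^4M/dt^4 = 840/(t^8 - 8*t^7 + 28*t^6 - 56*t^5 + 70*t^4 - 56*t^3 + 28*t^2 - 8*t + 1)
d^5M/dt^5 = -6720/(t^9 - 9*t^8 + 36*t^7 - 84*t^6 + 126*t^5 - 126*t^4 + 84*t^3 - 36*t^2 + 9*t - 1)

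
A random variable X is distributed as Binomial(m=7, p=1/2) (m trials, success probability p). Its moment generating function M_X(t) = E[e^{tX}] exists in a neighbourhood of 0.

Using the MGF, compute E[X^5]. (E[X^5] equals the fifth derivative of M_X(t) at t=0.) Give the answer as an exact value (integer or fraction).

M_X(t) = (e^(t)/2 + 1/2)^7
D^5[M](t) = 16807*e^(7*t)/128 + 1701*e^(6*t)/4 + 65625*e^(5*t)/128 + 280*e^(4*t) + 8505*e^(3*t)/128 + 21*e^(2*t)/4 + 7*e^(t)/128

E[X^5] = D^5[M](0) = 1421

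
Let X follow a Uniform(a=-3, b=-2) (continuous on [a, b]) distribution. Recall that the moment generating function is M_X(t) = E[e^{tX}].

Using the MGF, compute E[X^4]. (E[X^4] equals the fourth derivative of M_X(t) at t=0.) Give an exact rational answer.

E[X^4] = D^4[M](0) = 211/5

M_X(t) = (e^(-2*t) - e^(-3*t))/t
D^4[M](t) = (16*t^4*e^(t) - 81*t^4 + 32*t^3*e^(t) - 108*t^3 + 48*t^2*e^(t) - 108*t^2 + 48*t*e^(t) - 72*t + 24*e^(t) - 24)*e^(-3*t)/t^5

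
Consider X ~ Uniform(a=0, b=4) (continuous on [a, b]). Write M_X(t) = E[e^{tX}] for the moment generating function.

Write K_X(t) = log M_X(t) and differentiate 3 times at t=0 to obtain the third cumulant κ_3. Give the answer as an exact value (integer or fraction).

κ_3 = d^3K/dt^3 |_{t=0} = 0

M_X(t) = (e^(4*t) - 1)/(4*t)
K_X(t) = log M_X(t) = -log(t) + log(e^(4*t) - 1) - 2*log(2)
dK/dt = (4*t*e^(4*t) - e^(4*t) + 1)/(t*e^(4*t) - t)
d^2K/dt^2 = (-16*t^2*e^(4*t) + e^(8*t) - 2*e^(4*t) + 1)/(t^2*e^(8*t) - 2*t^2*e^(4*t) + t^2)
d^3K/dt^3 = (64*t^3*e^(8*t) + 64*t^3*e^(4*t) - 2*e^(12*t) + 6*e^(8*t) - 6*e^(4*t) + 2)/(t^3*e^(12*t) - 3*t^3*e^(8*t) + 3*t^3*e^(4*t) - t^3)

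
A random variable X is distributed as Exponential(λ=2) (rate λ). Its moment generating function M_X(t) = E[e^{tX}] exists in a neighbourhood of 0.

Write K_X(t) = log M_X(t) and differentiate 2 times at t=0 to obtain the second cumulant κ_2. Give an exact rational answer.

κ_2 = K^(2)(0) = 1/4

M_X(t) = 2/(2 - t)
K_X(t) = log M_X(t) = -log(2 - t) + log(2)
K^(2)(t) = 1/(t^2 - 4*t + 4)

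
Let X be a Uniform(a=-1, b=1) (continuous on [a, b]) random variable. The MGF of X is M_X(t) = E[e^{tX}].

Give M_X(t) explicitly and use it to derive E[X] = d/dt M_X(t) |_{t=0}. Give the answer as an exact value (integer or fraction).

E[X] = D[M](0) = 0

M_X(t) = (e^(t) - e^(-t))/(2*t)
D[M](t) = (t*e^(2*t) + t - e^(2*t) + 1)*e^(-t)/(2*t^2)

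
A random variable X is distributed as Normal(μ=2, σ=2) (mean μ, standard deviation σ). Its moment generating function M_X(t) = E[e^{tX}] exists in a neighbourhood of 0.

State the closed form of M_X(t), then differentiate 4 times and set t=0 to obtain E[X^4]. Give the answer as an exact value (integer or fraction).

M_X(t) = e^(2*t^2 + 2*t)
M^(4)(t) = 256*t^4*e^(2*t)*e^(2*t^2) + 512*t^3*e^(2*t)*e^(2*t^2) + 768*t^2*e^(2*t)*e^(2*t^2) + 512*t*e^(2*t)*e^(2*t^2) + 160*e^(2*t)*e^(2*t^2)

E[X^4] = M^(4)(0) = 160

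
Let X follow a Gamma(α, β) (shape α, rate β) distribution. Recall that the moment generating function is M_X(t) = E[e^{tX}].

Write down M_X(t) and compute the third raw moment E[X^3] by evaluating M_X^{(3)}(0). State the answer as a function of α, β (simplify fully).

E[X^3] = D^3[M](0) = α*(α^2 + 3*α + 2)/β^3

M_X(t) = (β/(β - t))^α
D^3[M](t) = (-α^3*β^α*(1/(β - t))^α - 3*α^2*β^α*(1/(β - t))^α - 2*α*β^α*(1/(β - t))^α)/(-β^3 + 3*β^2*t - 3*β*t^2 + t^3)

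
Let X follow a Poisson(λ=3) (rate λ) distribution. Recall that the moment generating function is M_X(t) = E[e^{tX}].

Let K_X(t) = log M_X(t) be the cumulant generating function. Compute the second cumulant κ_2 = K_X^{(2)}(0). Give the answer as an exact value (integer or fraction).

κ_2 = d^2K/dt^2 |_{t=0} = 3

M_X(t) = e^(3*e^(t) - 3)
K_X(t) = log M_X(t) = 3*e^(t) - 3
dK/dt = 3*e^(t)
d^2K/dt^2 = 3*e^(t)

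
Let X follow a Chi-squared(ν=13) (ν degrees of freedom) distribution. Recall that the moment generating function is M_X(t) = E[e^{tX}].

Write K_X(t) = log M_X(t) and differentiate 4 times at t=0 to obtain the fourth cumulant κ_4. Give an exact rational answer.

κ_4 = K′′′′(0) = 624

M_X(t) = (1 - 2*t)^(-13/2)
K_X(t) = log M_X(t) = -13*log(1 - 2*t)/2
K′(t) = -13/(2*t - 1)
K′′(t) = 26/(4*t^2 - 4*t + 1)
K′′′(t) = -104/(8*t^3 - 12*t^2 + 6*t - 1)
K′′′′(t) = 624/(16*t^4 - 32*t^3 + 24*t^2 - 8*t + 1)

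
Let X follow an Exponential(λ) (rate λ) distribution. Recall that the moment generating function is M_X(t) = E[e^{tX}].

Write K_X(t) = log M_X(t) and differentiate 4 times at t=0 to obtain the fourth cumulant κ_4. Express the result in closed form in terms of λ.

M_X(t) = λ/(λ - t)
K_X(t) = log M_X(t) = log(λ) - log(λ - t)
K^(4)(t) = 6/(λ^4 - 4*λ^3*t + 6*λ^2*t^2 - 4*λ*t^3 + t^4)

κ_4 = K^(4)(0) = 6/λ^4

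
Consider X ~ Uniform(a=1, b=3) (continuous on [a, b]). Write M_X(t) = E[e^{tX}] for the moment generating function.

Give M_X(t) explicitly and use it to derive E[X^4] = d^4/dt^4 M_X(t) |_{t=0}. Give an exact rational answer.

E[X^4] = M^(4)(0) = 121/5

M_X(t) = (e^(3*t) - e^(t))/(2*t)
M^(4)(t) = (81*t^4*e^(3*t) - t^4*e^(t) - 108*t^3*e^(3*t) + 4*t^3*e^(t) + 108*t^2*e^(3*t) - 12*t^2*e^(t) - 72*t*e^(3*t) + 24*t*e^(t) + 24*e^(3*t) - 24*e^(t))/(2*t^5)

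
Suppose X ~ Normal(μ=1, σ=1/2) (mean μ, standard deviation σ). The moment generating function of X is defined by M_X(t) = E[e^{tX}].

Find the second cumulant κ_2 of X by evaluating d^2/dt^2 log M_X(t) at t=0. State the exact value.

M_X(t) = e^(t^2/8 + t)
K_X(t) = log M_X(t) = t^2/8 + t
D^2[K](t) = 1/4

κ_2 = D^2[K](0) = 1/4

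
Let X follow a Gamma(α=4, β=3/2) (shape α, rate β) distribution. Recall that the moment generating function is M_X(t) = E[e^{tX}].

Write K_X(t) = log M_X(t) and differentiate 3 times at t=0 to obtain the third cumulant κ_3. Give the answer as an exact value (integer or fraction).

M_X(t) = 81/(16*(3/2 - t)^4)
K_X(t) = log M_X(t) = -4*log(3/2 - t) - 4*log(2) + 4*log(3)
K′(t) = -8/(2*t - 3)
K′′(t) = 16/(4*t^2 - 12*t + 9)
K′′′(t) = -64/(8*t^3 - 36*t^2 + 54*t - 27)

κ_3 = K′′′(0) = 64/27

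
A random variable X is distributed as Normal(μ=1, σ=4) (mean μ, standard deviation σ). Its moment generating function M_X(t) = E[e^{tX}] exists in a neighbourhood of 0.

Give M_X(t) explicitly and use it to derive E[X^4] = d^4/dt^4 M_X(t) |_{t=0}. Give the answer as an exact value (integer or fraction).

E[X^4] = M^(4)(0) = 865

M_X(t) = e^(8*t^2 + t)
M^(4)(t) = 65536*t^4*e^(t)*e^(8*t^2) + 16384*t^3*e^(t)*e^(8*t^2) + 26112*t^2*e^(t)*e^(8*t^2) + 3136*t*e^(t)*e^(8*t^2) + 865*e^(t)*e^(8*t^2)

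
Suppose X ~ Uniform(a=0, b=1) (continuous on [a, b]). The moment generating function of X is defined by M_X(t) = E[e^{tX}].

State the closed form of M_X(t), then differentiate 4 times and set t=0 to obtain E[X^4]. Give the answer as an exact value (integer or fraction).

M_X(t) = (e^(t) - 1)/t
D^4[M](t) = (t^4*e^(t) - 4*t^3*e^(t) + 12*t^2*e^(t) - 24*t*e^(t) + 24*e^(t) - 24)/t^5

E[X^4] = D^4[M](0) = 1/5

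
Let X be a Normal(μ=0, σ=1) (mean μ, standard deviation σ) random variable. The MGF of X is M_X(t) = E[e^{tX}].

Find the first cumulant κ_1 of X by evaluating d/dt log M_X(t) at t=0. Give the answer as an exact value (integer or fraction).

M_X(t) = e^(t^2/2)
K_X(t) = log M_X(t) = t^2/2
K′(t) = t

κ_1 = K′(0) = 0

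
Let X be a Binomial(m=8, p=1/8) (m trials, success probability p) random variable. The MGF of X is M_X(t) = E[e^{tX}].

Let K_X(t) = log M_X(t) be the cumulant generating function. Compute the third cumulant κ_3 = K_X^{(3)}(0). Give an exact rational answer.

κ_3 = K^(3)(0) = 21/32

M_X(t) = (e^(t)/8 + 7/8)^8
K_X(t) = log M_X(t) = 8*log(e^(t)/8 + 7/8)
K^(3)(t) = (-56*e^(2*t) + 392*e^(t))/(e^(3*t) + 21*e^(2*t) + 147*e^(t) + 343)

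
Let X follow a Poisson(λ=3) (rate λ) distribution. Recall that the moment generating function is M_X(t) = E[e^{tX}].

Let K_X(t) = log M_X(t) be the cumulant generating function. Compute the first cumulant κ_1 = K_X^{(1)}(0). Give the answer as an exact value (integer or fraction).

κ_1 = D[K](0) = 3

M_X(t) = e^(3*e^(t) - 3)
K_X(t) = log M_X(t) = 3*e^(t) - 3
D[K](t) = 3*e^(t)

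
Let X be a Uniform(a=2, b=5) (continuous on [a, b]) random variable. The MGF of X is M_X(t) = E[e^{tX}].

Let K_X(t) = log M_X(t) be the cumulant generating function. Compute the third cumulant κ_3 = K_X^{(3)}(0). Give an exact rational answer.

κ_3 = d^3K/dt^3 |_{t=0} = 0

M_X(t) = (e^(5*t) - e^(2*t))/(3*t)
K_X(t) = log M_X(t) = -log(t) + log(e^(5*t) - e^(2*t)) - log(3)
dK/dt = (5*t*e^(3*t) - 2*t - e^(3*t) + 1)/(t*e^(3*t) - t)
d^2K/dt^2 = (-9*t^2*e^(3*t) + e^(6*t) - 2*e^(3*t) + 1)/(t^2*e^(6*t) - 2*t^2*e^(3*t) + t^2)
d^3K/dt^3 = (27*t^3*e^(6*t) + 27*t^3*e^(3*t) - 2*e^(9*t) + 6*e^(6*t) - 6*e^(3*t) + 2)/(t^3*e^(9*t) - 3*t^3*e^(6*t) + 3*t^3*e^(3*t) - t^3)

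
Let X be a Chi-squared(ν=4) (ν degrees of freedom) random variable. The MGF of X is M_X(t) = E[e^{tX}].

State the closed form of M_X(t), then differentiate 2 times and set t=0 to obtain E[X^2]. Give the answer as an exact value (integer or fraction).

M_X(t) = (1 - 2*t)^(-2)
M^(2)(t) = 24/(16*t^4 - 32*t^3 + 24*t^2 - 8*t + 1)

E[X^2] = M^(2)(0) = 24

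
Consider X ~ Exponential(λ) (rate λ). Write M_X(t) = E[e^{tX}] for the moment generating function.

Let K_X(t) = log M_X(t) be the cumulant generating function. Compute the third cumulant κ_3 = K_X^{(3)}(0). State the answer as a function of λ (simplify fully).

κ_3 = d^3K/dt^3 |_{t=0} = 2/λ^3

M_X(t) = λ/(λ - t)
K_X(t) = log M_X(t) = log(λ) - log(λ - t)
dK/dt = -1/(-λ + t)
d^2K/dt^2 = 1/(λ^2 - 2*λ*t + t^2)
d^3K/dt^3 = -2/(-λ^3 + 3*λ^2*t - 3*λ*t^2 + t^3)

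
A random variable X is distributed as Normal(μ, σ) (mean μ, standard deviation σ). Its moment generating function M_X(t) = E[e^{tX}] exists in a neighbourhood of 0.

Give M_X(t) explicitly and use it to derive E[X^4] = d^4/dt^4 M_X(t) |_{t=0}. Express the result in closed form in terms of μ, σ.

M_X(t) = e^(μ*t + σ^2*t^2/2)
M′(t) = μ*e^(μ*t)*e^(σ^2*t^2/2) + σ^2*t*e^(μ*t)*e^(σ^2*t^2/2)
M′′(t) = μ^2*e^(μ*t)*e^(σ^2*t^2/2) + 2*μ*σ^2*t*e^(μ*t)*e^(σ^2*t^2/2) + σ^4*t^2*e^(μ*t)*e^(σ^2*t^2/2) + σ^2*e^(μ*t)*e^(σ^2*t^2/2)

E[X^4] = M′′′′(0) = μ^4 + 6*μ^2*σ^2 + 3*σ^4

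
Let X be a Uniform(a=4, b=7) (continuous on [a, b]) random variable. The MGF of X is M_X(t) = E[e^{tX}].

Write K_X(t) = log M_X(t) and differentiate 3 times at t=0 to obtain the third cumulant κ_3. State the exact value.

κ_3 = K^(3)(0) = 0

M_X(t) = (e^(7*t) - e^(4*t))/(3*t)
K_X(t) = log M_X(t) = -log(t) + log(e^(7*t) - e^(4*t)) - log(3)
K^(3)(t) = (27*t^3*e^(6*t) + 27*t^3*e^(3*t) - 2*e^(9*t) + 6*e^(6*t) - 6*e^(3*t) + 2)/(t^3*e^(9*t) - 3*t^3*e^(6*t) + 3*t^3*e^(3*t) - t^3)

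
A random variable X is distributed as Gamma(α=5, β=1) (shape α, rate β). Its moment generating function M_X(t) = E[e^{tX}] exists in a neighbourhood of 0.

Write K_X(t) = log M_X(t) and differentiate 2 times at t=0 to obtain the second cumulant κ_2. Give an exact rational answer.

M_X(t) = (1 - t)^(-5)
K_X(t) = log M_X(t) = -5*log(1 - t)
D^2[K](t) = 5/(t^2 - 2*t + 1)

κ_2 = D^2[K](0) = 5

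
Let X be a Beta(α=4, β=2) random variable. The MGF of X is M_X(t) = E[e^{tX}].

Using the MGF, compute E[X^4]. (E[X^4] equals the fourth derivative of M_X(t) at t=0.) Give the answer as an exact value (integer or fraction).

E[X^4] = M′′′′(0) = 5/18

M_X(t) = ₁F₁(4; 6; t)
M′(t) = 2*₁F₁(5; 7; t)/3
M′′(t) = 10*₁F₁(6; 8; t)/21
M′′′(t) = 5*₁F₁(7; 9; t)/14
M′′′′(t) = 5*₁F₁(8; 10; t)/18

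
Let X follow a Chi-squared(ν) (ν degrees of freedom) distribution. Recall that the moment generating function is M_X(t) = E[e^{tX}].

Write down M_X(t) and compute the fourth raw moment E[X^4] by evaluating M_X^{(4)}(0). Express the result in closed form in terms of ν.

M_X(t) = (1 - 2*t)^(-ν/2)
M^(4)(t) = (ν^4 + 12*ν^3 + 44*ν^2 + 48*ν)/(16*t^4*(1 - 2*t)^(ν/2) - 32*t^3*(1 - 2*t)^(ν/2) + 24*t^2*(1 - 2*t)^(ν/2) - 8*t*(1 - 2*t)^(ν/2) + (1 - 2*t)^(ν/2))

E[X^4] = M^(4)(0) = ν*(ν^3 + 12*ν^2 + 44*ν + 48)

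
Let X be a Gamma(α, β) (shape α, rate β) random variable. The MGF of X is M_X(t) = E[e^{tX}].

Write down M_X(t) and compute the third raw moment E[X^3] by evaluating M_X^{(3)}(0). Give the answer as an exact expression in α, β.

M_X(t) = (β/(β - t))^α
M^(3)(t) = (-α^3*β^α*(1/(β - t))^α - 3*α^2*β^α*(1/(β - t))^α - 2*α*β^α*(1/(β - t))^α)/(-β^3 + 3*β^2*t - 3*β*t^2 + t^3)

E[X^3] = M^(3)(0) = α*(α^2 + 3*α + 2)/β^3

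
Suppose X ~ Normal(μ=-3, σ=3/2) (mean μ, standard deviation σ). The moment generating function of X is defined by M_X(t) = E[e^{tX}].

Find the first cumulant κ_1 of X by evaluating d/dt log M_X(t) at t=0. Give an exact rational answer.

κ_1 = K^(1)(0) = -3

M_X(t) = e^(9*t^2/8 - 3*t)
K_X(t) = log M_X(t) = 9*t^2/8 - 3*t
K^(1)(t) = 9*t/4 - 3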